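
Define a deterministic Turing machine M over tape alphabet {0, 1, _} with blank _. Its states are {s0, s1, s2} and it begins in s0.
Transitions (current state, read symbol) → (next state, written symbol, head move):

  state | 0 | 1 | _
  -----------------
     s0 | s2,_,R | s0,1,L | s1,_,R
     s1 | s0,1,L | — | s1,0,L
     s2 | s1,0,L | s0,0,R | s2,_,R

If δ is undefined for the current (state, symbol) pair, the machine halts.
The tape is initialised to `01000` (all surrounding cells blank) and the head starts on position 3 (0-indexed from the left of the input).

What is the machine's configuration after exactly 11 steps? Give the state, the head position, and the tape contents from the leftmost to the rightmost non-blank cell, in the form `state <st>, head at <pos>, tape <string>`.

state s2, head at 4, tape 0_0

state=s0 head=3 tape=010[0]0   (s0,0)→(s2,_,R)
state=s2 head=4 tape=010_[0]   (s2,0)→(s1,0,L)
state=s1 head=3 tape=010[_]0   (s1,_)→(s1,0,L)
state=s1 head=2 tape=01[0]00   (s1,0)→(s0,1,L)
state=s0 head=1 tape=0[1]100   (s0,1)→(s0,1,L)
state=s0 head=0 tape=[0]1100   (s0,0)→(s2,_,R)
state=s2 head=1 tape=_[1]100   (s2,1)→(s0,0,R)
state=s0 head=2 tape=_0[1]00   (s0,1)→(s0,1,L)
state=s0 head=1 tape=_[0]100   (s0,0)→(s2,_,R)
state=s2 head=2 tape=__[1]00   (s2,1)→(s0,0,R)
state=s0 head=3 tape=__0[0]0   (s0,0)→(s2,_,R)
state=s2 head=4 tape=__0_[0]
After 11 steps: state s2, head at 4, tape 0_0.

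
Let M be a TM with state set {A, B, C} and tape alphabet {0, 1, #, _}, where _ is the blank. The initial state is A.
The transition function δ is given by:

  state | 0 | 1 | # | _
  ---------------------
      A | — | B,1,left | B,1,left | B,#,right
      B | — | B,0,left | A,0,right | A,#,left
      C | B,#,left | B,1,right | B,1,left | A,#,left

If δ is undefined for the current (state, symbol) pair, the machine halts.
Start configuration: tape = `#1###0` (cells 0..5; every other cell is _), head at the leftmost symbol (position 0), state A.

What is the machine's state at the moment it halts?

B

state=A head=0 tape=__[#]1###0   (A,#)→(B,1,left)
state=B head=-1 tape=_[_]11###0   (B,_)→(A,#,left)
state=A head=-2 tape=[_]#11###0   (A,_)→(B,#,right)
state=B head=-1 tape=#[#]11###0   (B,#)→(A,0,right)
state=A head=0 tape=#0[1]1###0   (A,1)→(B,1,left)
state=B head=-1 tape=#[0]11###0
No transition is defined for (B, 0); M halts in state B.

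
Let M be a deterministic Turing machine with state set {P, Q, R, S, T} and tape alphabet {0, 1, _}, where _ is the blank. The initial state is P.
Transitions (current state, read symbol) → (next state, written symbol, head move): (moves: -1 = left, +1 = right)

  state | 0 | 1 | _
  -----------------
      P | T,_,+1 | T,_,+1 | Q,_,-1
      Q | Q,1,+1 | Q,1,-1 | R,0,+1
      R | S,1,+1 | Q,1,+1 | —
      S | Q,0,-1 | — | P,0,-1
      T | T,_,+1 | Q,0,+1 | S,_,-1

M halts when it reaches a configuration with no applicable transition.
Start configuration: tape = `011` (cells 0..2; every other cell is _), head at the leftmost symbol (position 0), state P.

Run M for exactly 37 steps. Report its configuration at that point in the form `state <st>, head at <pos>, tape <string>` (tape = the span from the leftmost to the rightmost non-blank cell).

state=P head=0 tape=____[0]11   (P,0)→(T,_,+1)
state=T head=1 tape=_____[1]1   (T,1)→(Q,0,+1)
state=Q head=2 tape=_____0[1]   (Q,1)→(Q,1,-1)
state=Q head=1 tape=_____[0]1   (Q,0)→(Q,1,+1)
state=Q head=2 tape=_____1[1]   (Q,1)→(Q,1,-1)
state=Q head=1 tape=_____[1]1   (Q,1)→(Q,1,-1)
state=Q head=0 tape=____[_]11   (Q,_)→(R,0,+1)
state=R head=1 tape=____0[1]1   (R,1)→(Q,1,+1)
state=Q head=2 tape=____01[1]   (Q,1)→(Q,1,-1)
state=Q head=1 tape=____0[1]1   (Q,1)→(Q,1,-1)
state=Q head=0 tape=____[0]11   (Q,0)→(Q,1,+1)
state=Q head=1 tape=____1[1]1   (Q,1)→(Q,1,-1)
state=Q head=0 tape=____[1]11   (Q,1)→(Q,1,-1)
state=Q head=-1 tape=___[_]111   (Q,_)→(R,0,+1)
state=R head=0 tape=___0[1]11   (R,1)→(Q,1,+1)
state=Q head=1 tape=___01[1]1   (Q,1)→(Q,1,-1)
state=Q head=0 tape=___0[1]11   (Q,1)→(Q,1,-1)
state=Q head=-1 tape=___[0]111   (Q,0)→(Q,1,+1)
state=Q head=0 tape=___1[1]11   (Q,1)→(Q,1,-1)
state=Q head=-1 tape=___[1]111   (Q,1)→(Q,1,-1)
state=Q head=-2 tape=__[_]1111   (Q,_)→(R,0,+1)
state=R head=-1 tape=__0[1]111   (R,1)→(Q,1,+1)
state=Q head=0 tape=__01[1]11   (Q,1)→(Q,1,-1)
state=Q head=-1 tape=__0[1]111   (Q,1)→(Q,1,-1)
state=Q head=-2 tape=__[0]1111   (Q,0)→(Q,1,+1)
state=Q head=-1 tape=__1[1]111   (Q,1)→(Q,1,-1)
state=Q head=-2 tape=__[1]1111   (Q,1)→(Q,1,-1)
state=Q head=-3 tape=_[_]11111   (Q,_)→(R,0,+1)
state=R head=-2 tape=_0[1]1111   (R,1)→(Q,1,+1)
state=Q head=-1 tape=_01[1]111   (Q,1)→(Q,1,-1)
state=Q head=-2 tape=_0[1]1111   (Q,1)→(Q,1,-1)
state=Q head=-3 tape=_[0]11111   (Q,0)→(Q,1,+1)
state=Q head=-2 tape=_1[1]1111   (Q,1)→(Q,1,-1)
state=Q head=-3 tape=_[1]11111   (Q,1)→(Q,1,-1)
state=Q head=-4 tape=[_]111111   (Q,_)→(R,0,+1)
state=R head=-3 tape=0[1]11111   (R,1)→(Q,1,+1)
state=Q head=-2 tape=01[1]1111   (Q,1)→(Q,1,-1)
state=Q head=-3 tape=0[1]11111
After 37 steps: state Q, head at -3, tape 0111111.

state Q, head at -3, tape 0111111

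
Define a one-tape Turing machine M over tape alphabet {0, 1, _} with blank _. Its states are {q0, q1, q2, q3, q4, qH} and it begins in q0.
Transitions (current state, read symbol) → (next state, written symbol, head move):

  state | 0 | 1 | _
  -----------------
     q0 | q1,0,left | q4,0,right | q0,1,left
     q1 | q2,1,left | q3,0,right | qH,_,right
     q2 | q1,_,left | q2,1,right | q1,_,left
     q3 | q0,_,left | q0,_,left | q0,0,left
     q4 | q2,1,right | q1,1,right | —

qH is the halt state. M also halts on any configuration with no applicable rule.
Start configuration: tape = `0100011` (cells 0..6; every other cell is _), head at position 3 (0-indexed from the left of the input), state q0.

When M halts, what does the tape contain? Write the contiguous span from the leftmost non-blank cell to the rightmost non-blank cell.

state=q0 head=3 tape=__010[0]011   (q0,0)→(q1,0,left)
state=q1 head=2 tape=__01[0]0011   (q1,0)→(q2,1,left)
state=q2 head=1 tape=__0[1]10011   (q2,1)→(q2,1,right)
state=q2 head=2 tape=__01[1]0011   (q2,1)→(q2,1,right)
state=q2 head=3 tape=__011[0]011   (q2,0)→(q1,_,left)
state=q1 head=2 tape=__01[1]_011   (q1,1)→(q3,0,right)
state=q3 head=3 tape=__010[_]011   (q3,_)→(q0,0,left)
state=q0 head=2 tape=__01[0]0011   (q0,0)→(q1,0,left)
state=q1 head=1 tape=__0[1]00011   (q1,1)→(q3,0,right)
state=q3 head=2 tape=__00[0]0011   (q3,0)→(q0,_,left)
state=q0 head=1 tape=__0[0]_0011   (q0,0)→(q1,0,left)
state=q1 head=0 tape=__[0]0_0011   (q1,0)→(q2,1,left)
state=q2 head=-1 tape=_[_]10_0011   (q2,_)→(q1,_,left)
state=q1 head=-2 tape=[_]_10_0011   (q1,_)→(qH,_,right)
state=qH head=-1 tape=_[_]10_0011
The non-blank tape span at halt is 10_0011.

10_0011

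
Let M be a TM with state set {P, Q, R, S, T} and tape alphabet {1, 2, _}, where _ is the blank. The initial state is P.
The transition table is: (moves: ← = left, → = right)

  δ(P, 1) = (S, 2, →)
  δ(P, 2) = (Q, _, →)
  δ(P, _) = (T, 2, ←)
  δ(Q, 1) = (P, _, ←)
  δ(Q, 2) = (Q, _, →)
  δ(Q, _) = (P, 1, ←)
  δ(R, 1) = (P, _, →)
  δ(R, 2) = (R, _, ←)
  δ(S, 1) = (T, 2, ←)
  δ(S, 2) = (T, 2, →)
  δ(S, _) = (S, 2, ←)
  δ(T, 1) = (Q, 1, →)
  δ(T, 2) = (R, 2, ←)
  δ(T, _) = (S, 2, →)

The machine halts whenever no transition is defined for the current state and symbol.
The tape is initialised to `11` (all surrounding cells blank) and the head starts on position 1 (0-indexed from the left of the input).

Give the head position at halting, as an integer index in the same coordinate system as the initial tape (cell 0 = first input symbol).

-1

state=P head=1 tape=_1[1]_   (P,1)→(S,2,→)
state=S head=2 tape=_12[_]   (S,_)→(S,2,←)
state=S head=1 tape=_1[2]2   (S,2)→(T,2,→)
state=T head=2 tape=_12[2]   (T,2)→(R,2,←)
state=R head=1 tape=_1[2]2   (R,2)→(R,_,←)
state=R head=0 tape=_[1]_2   (R,1)→(P,_,→)
state=P head=1 tape=__[_]2   (P,_)→(T,2,←)
state=T head=0 tape=_[_]22   (T,_)→(S,2,→)
state=S head=1 tape=_2[2]2   (S,2)→(T,2,→)
state=T head=2 tape=_22[2]   (T,2)→(R,2,←)
state=R head=1 tape=_2[2]2   (R,2)→(R,_,←)
state=R head=0 tape=_[2]_2   (R,2)→(R,_,←)
state=R head=-1 tape=[_]__2
At halt the head is at cell -1.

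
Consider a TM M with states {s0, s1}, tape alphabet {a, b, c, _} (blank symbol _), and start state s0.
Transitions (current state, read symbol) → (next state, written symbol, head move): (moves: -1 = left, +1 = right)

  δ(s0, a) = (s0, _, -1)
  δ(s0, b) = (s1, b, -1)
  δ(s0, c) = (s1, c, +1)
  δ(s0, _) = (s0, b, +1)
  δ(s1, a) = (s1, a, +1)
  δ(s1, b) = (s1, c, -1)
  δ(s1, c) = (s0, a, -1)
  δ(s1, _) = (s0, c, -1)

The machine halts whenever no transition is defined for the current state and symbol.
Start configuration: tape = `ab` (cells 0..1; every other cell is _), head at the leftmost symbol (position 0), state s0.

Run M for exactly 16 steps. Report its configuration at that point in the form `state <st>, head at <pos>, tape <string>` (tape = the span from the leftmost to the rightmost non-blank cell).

state=s0 head=0 tape=___[a]b   (s0,a)→(s0,_,-1)
state=s0 head=-1 tape=__[_]_b   (s0,_)→(s0,b,+1)
state=s0 head=0 tape=__b[_]b   (s0,_)→(s0,b,+1)
state=s0 head=1 tape=__bb[b]   (s0,b)→(s1,b,-1)
state=s1 head=0 tape=__b[b]b   (s1,b)→(s1,c,-1)
state=s1 head=-1 tape=__[b]cb   (s1,b)→(s1,c,-1)
state=s1 head=-2 tape=_[_]ccb   (s1,_)→(s0,c,-1)
state=s0 head=-3 tape=[_]cccb   (s0,_)→(s0,b,+1)
state=s0 head=-2 tape=b[c]ccb   (s0,c)→(s1,c,+1)
state=s1 head=-1 tape=bc[c]cb   (s1,c)→(s0,a,-1)
state=s0 head=-2 tape=b[c]acb   (s0,c)→(s1,c,+1)
state=s1 head=-1 tape=bc[a]cb   (s1,a)→(s1,a,+1)
state=s1 head=0 tape=bca[c]b   (s1,c)→(s0,a,-1)
state=s0 head=-1 tape=bc[a]ab   (s0,a)→(s0,_,-1)
state=s0 head=-2 tape=b[c]_ab   (s0,c)→(s1,c,+1)
state=s1 head=-1 tape=bc[_]ab   (s1,_)→(s0,c,-1)
state=s0 head=-2 tape=b[c]cab
After 16 steps: state s0, head at -2, tape bccab.

state s0, head at -2, tape bccab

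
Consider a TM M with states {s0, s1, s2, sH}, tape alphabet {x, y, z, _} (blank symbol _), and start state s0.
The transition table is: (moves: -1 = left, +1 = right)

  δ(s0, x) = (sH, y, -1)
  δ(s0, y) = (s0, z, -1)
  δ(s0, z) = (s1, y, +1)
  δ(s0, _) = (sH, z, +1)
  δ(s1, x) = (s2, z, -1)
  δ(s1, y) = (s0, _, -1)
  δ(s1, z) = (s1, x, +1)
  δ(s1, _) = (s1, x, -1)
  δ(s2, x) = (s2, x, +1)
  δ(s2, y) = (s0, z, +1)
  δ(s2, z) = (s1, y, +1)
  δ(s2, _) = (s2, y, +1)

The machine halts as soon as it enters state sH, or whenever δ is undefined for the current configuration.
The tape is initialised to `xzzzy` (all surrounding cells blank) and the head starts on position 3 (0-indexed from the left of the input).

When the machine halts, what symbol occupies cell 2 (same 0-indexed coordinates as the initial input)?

state=s0 head=3 tape=_xzz[z]y_   (s0,z)→(s1,y,+1)
state=s1 head=4 tape=_xzzy[y]_   (s1,y)→(s0,_,-1)
state=s0 head=3 tape=_xzz[y]__   (s0,y)→(s0,z,-1)
state=s0 head=2 tape=_xz[z]z__   (s0,z)→(s1,y,+1)
state=s1 head=3 tape=_xzy[z]__   (s1,z)→(s1,x,+1)
state=s1 head=4 tape=_xzyx[_]_   (s1,_)→(s1,x,-1)
state=s1 head=3 tape=_xzy[x]x_   (s1,x)→(s2,z,-1)
state=s2 head=2 tape=_xz[y]zx_   (s2,y)→(s0,z,+1)
state=s0 head=3 tape=_xzz[z]x_   (s0,z)→(s1,y,+1)
state=s1 head=4 tape=_xzzy[x]_   (s1,x)→(s2,z,-1)
state=s2 head=3 tape=_xzz[y]z_   (s2,y)→(s0,z,+1)
state=s0 head=4 tape=_xzzz[z]_   (s0,z)→(s1,y,+1)
state=s1 head=5 tape=_xzzzy[_]   (s1,_)→(s1,x,-1)
state=s1 head=4 tape=_xzzz[y]x   (s1,y)→(s0,_,-1)
state=s0 head=3 tape=_xzz[z]_x   (s0,z)→(s1,y,+1)
state=s1 head=4 tape=_xzzy[_]x   (s1,_)→(s1,x,-1)
state=s1 head=3 tape=_xzz[y]xx   (s1,y)→(s0,_,-1)
state=s0 head=2 tape=_xz[z]_xx   (s0,z)→(s1,y,+1)
state=s1 head=3 tape=_xzy[_]xx   (s1,_)→(s1,x,-1)
state=s1 head=2 tape=_xz[y]xxx   (s1,y)→(s0,_,-1)
state=s0 head=1 tape=_x[z]_xxx   (s0,z)→(s1,y,+1)
state=s1 head=2 tape=_xy[_]xxx   (s1,_)→(s1,x,-1)
state=s1 head=1 tape=_x[y]xxxx   (s1,y)→(s0,_,-1)
state=s0 head=0 tape=_[x]_xxxx   (s0,x)→(sH,y,-1)
state=sH head=-1 tape=[_]y_xxxx
Cell 2 holds x when M halts.

x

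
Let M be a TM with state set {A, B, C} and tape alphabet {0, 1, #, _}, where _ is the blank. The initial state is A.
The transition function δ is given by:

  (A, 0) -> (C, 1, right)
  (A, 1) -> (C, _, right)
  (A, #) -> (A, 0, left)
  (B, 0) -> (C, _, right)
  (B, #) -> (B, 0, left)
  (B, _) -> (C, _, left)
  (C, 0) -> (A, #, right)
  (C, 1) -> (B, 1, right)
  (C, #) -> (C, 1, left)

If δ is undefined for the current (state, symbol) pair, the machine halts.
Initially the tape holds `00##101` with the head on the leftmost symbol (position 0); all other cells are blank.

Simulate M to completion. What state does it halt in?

B

A | [0]0##101   read 0 → write 1, move right, go to C
C | 1[0]##101   read 0 → write #, move right, go to A
A | 1#[#]#101   read # → write 0, move left, go to A
A | 1[#]0#101   read # → write 0, move left, go to A
A | [1]00#101   read 1 → write _, move right, go to C
C | _[0]0#101   read 0 → write #, move right, go to A
A | _#[0]#101   read 0 → write 1, move right, go to C
C | _#1[#]101   read # → write 1, move left, go to C
C | _#[1]1101   read 1 → write 1, move right, go to B
B | _#1[1]101
No transition is defined for (B, 1); M halts in state B.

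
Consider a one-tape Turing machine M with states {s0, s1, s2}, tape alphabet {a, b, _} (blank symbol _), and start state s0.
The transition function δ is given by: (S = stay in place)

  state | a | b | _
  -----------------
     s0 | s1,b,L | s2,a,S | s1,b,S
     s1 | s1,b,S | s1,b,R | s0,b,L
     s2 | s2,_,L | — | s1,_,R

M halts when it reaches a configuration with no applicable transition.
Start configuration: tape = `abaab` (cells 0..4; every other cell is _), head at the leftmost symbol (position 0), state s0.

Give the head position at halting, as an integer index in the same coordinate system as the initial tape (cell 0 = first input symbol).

3

state=s0 head=0 tape=__[a]baab_   (s0,a)→(s1,b,L)
state=s1 head=-1 tape=_[_]bbaab_   (s1,_)→(s0,b,L)
state=s0 head=-2 tape=[_]bbbaab_   (s0,_)→(s1,b,S)
state=s1 head=-2 tape=[b]bbbaab_   (s1,b)→(s1,b,R)
state=s1 head=-1 tape=b[b]bbaab_   (s1,b)→(s1,b,R)
state=s1 head=0 tape=bb[b]baab_   (s1,b)→(s1,b,R)
state=s1 head=1 tape=bbb[b]aab_   (s1,b)→(s1,b,R)
state=s1 head=2 tape=bbbb[a]ab_   (s1,a)→(s1,b,S)
state=s1 head=2 tape=bbbb[b]ab_   (s1,b)→(s1,b,R)
state=s1 head=3 tape=bbbbb[a]b_   (s1,a)→(s1,b,S)
state=s1 head=3 tape=bbbbb[b]b_   (s1,b)→(s1,b,R)
state=s1 head=4 tape=bbbbbb[b]_   (s1,b)→(s1,b,R)
state=s1 head=5 tape=bbbbbbb[_]   (s1,_)→(s0,b,L)
state=s0 head=4 tape=bbbbbb[b]b   (s0,b)→(s2,a,S)
state=s2 head=4 tape=bbbbbb[a]b   (s2,a)→(s2,_,L)
state=s2 head=3 tape=bbbbb[b]_b
At halt the head is at cell 3.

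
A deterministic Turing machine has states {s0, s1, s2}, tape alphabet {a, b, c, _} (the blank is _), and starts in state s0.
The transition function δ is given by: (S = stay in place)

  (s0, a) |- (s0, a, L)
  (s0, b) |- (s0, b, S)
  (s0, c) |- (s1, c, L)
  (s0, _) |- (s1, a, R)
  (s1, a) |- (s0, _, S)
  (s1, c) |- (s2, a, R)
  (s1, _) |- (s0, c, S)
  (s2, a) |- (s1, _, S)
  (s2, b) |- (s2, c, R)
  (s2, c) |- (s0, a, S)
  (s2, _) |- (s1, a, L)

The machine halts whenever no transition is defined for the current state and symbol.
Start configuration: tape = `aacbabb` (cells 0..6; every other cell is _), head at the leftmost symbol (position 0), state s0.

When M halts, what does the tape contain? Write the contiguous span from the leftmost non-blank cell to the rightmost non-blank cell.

state=s0 head=0 tape=__[a]acbabb   (s0,a)→(s0,a,L)
state=s0 head=-1 tape=_[_]aacbabb   (s0,_)→(s1,a,R)
state=s1 head=0 tape=_a[a]acbabb   (s1,a)→(s0,_,S)
state=s0 head=0 tape=_a[_]acbabb   (s0,_)→(s1,a,R)
state=s1 head=1 tape=_aa[a]cbabb   (s1,a)→(s0,_,S)
state=s0 head=1 tape=_aa[_]cbabb   (s0,_)→(s1,a,R)
state=s1 head=2 tape=_aaa[c]babb   (s1,c)→(s2,a,R)
state=s2 head=3 tape=_aaaa[b]abb   (s2,b)→(s2,c,R)
state=s2 head=4 tape=_aaaac[a]bb   (s2,a)→(s1,_,S)
state=s1 head=4 tape=_aaaac[_]bb   (s1,_)→(s0,c,S)
state=s0 head=4 tape=_aaaac[c]bb   (s0,c)→(s1,c,L)
state=s1 head=3 tape=_aaaa[c]cbb   (s1,c)→(s2,a,R)
state=s2 head=4 tape=_aaaaa[c]bb   (s2,c)→(s0,a,S)
state=s0 head=4 tape=_aaaaa[a]bb   (s0,a)→(s0,a,L)
state=s0 head=3 tape=_aaaa[a]abb   (s0,a)→(s0,a,L)
state=s0 head=2 tape=_aaa[a]aabb   (s0,a)→(s0,a,L)
state=s0 head=1 tape=_aa[a]aaabb   (s0,a)→(s0,a,L)
state=s0 head=0 tape=_a[a]aaaabb   (s0,a)→(s0,a,L)
state=s0 head=-1 tape=_[a]aaaaabb   (s0,a)→(s0,a,L)
state=s0 head=-2 tape=[_]aaaaaabb   (s0,_)→(s1,a,R)
state=s1 head=-1 tape=a[a]aaaaabb   (s1,a)→(s0,_,S)
state=s0 head=-1 tape=a[_]aaaaabb   (s0,_)→(s1,a,R)
state=s1 head=0 tape=aa[a]aaaabb   (s1,a)→(s0,_,S)
state=s0 head=0 tape=aa[_]aaaabb   (s0,_)→(s1,a,R)
state=s1 head=1 tape=aaa[a]aaabb   (s1,a)→(s0,_,S)
state=s0 head=1 tape=aaa[_]aaabb   (s0,_)→(s1,a,R)
state=s1 head=2 tape=aaaa[a]aabb   (s1,a)→(s0,_,S)
state=s0 head=2 tape=aaaa[_]aabb   (s0,_)→(s1,a,R)
state=s1 head=3 tape=aaaaa[a]abb   (s1,a)→(s0,_,S)
state=s0 head=3 tape=aaaaa[_]abb   (s0,_)→(s1,a,R)
state=s1 head=4 tape=aaaaaa[a]bb   (s1,a)→(s0,_,S)
state=s0 head=4 tape=aaaaaa[_]bb   (s0,_)→(s1,a,R)
state=s1 head=5 tape=aaaaaaa[b]b
The non-blank tape span at halt is aaaaaaabb.

aaaaaaabb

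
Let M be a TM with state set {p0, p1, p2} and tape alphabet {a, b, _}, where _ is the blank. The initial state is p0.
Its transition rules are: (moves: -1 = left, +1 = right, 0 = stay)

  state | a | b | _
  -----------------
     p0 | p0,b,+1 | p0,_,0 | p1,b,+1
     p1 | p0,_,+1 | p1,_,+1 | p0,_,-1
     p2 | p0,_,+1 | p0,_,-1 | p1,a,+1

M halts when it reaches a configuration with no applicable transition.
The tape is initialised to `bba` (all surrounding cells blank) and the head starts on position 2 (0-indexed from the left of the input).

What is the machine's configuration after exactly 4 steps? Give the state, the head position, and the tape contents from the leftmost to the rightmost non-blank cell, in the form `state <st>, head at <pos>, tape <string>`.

state p0, head at 3, tape bbb

p0 | bb[a]__   read a → write b, move +1, go to p0
p0 | bbb[_]_   read _ → write b, move +1, go to p1
p1 | bbbb[_]   read _ → write _, move -1, go to p0
p0 | bbb[b]_   read b → write _, move 0, go to p0
p0 | bbb[_]_
After 4 steps: state p0, head at 3, tape bbb.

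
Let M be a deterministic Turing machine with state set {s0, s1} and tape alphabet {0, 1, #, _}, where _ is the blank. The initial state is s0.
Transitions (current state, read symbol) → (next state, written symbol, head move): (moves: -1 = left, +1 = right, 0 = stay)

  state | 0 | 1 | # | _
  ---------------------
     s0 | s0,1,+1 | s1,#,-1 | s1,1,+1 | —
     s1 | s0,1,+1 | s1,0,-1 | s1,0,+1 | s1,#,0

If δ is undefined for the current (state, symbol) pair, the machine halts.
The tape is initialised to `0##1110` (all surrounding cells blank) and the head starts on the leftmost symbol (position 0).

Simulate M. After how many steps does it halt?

32

state=s0 head=0 tape=_[0]##1110_   (s0,0)→(s0,1,+1)
state=s0 head=1 tape=_1[#]#1110_   (s0,#)→(s1,1,+1)
state=s1 head=2 tape=_11[#]1110_   (s1,#)→(s1,0,+1)
state=s1 head=3 tape=_110[1]110_   (s1,1)→(s1,0,-1)
state=s1 head=2 tape=_11[0]0110_   (s1,0)→(s0,1,+1)
state=s0 head=3 tape=_111[0]110_   (s0,0)→(s0,1,+1)
state=s0 head=4 tape=_1111[1]10_   (s0,1)→(s1,#,-1)
state=s1 head=3 tape=_111[1]#10_   (s1,1)→(s1,0,-1)
state=s1 head=2 tape=_11[1]0#10_   (s1,1)→(s1,0,-1)
state=s1 head=1 tape=_1[1]00#10_   (s1,1)→(s1,0,-1)
state=s1 head=0 tape=_[1]000#10_   (s1,1)→(s1,0,-1)
state=s1 head=-1 tape=[_]0000#10_   (s1,_)→(s1,#,0)
state=s1 head=-1 tape=[#]0000#10_   (s1,#)→(s1,0,+1)
state=s1 head=0 tape=0[0]000#10_   (s1,0)→(s0,1,+1)
state=s0 head=1 tape=01[0]00#10_   (s0,0)→(s0,1,+1)
state=s0 head=2 tape=011[0]0#10_   (s0,0)→(s0,1,+1)
state=s0 head=3 tape=0111[0]#10_   (s0,0)→(s0,1,+1)
state=s0 head=4 tape=01111[#]10_   (s0,#)→(s1,1,+1)
state=s1 head=5 tape=011111[1]0_   (s1,1)→(s1,0,-1)
state=s1 head=4 tape=01111[1]00_   (s1,1)→(s1,0,-1)
state=s1 head=3 tape=0111[1]000_   (s1,1)→(s1,0,-1)
state=s1 head=2 tape=011[1]0000_   (s1,1)→(s1,0,-1)
state=s1 head=1 tape=01[1]00000_   (s1,1)→(s1,0,-1)
state=s1 head=0 tape=0[1]000000_   (s1,1)→(s1,0,-1)
state=s1 head=-1 tape=[0]0000000_   (s1,0)→(s0,1,+1)
state=s0 head=0 tape=1[0]000000_   (s0,0)→(s0,1,+1)
state=s0 head=1 tape=11[0]00000_   (s0,0)→(s0,1,+1)
state=s0 head=2 tape=111[0]0000_   (s0,0)→(s0,1,+1)
state=s0 head=3 tape=1111[0]000_   (s0,0)→(s0,1,+1)
state=s0 head=4 tape=11111[0]00_   (s0,0)→(s0,1,+1)
state=s0 head=5 tape=111111[0]0_   (s0,0)→(s0,1,+1)
state=s0 head=6 tape=1111111[0]_   (s0,0)→(s0,1,+1)
state=s0 head=7 tape=11111111[_]
M halts after 32 transitions.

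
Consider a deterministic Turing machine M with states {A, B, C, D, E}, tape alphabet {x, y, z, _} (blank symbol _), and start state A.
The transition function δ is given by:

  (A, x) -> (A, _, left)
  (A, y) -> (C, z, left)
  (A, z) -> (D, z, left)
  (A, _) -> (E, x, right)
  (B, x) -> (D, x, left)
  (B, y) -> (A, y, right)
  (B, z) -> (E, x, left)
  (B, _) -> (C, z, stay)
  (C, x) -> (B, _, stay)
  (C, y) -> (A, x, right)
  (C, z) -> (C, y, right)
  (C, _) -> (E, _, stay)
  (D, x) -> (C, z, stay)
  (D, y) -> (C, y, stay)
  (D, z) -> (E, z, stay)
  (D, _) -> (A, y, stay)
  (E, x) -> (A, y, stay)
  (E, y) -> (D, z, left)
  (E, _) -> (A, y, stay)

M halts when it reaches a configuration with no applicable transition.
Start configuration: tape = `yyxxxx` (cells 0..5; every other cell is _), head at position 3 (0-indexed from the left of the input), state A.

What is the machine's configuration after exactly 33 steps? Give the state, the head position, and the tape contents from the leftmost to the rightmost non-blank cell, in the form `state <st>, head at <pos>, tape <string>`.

A | yyx[x]xx_   read x → write _, move left, go to A
A | yy[x]_xx_   read x → write _, move left, go to A
A | y[y]__xx_   read y → write z, move left, go to C
C | [y]z__xx_   read y → write x, move right, go to A
A | x[z]__xx_   read z → write z, move left, go to D
D | [x]z__xx_   read x → write z, move stay, go to C
C | [z]z__xx_   read z → write y, move right, go to C
C | y[z]__xx_   read z → write y, move right, go to C
C | yy[_]_xx_   read _ → write _, move stay, go to E
E | yy[_]_xx_   read _ → write y, move stay, go to A
A | yy[y]_xx_   read y → write z, move left, go to C
C | y[y]z_xx_   read y → write x, move right, go to A
A | yx[z]_xx_   read z → write z, move left, go to D
D | y[x]z_xx_   read x → write z, move stay, go to C
C | y[z]z_xx_   read z → write y, move right, go to C
C | yy[z]_xx_   read z → write y, move right, go to C
C | yyy[_]xx_   read _ → write _, move stay, go to E
E | yyy[_]xx_   read _ → write y, move stay, go to A
A | yyy[y]xx_   read y → write z, move left, go to C
C | yy[y]zxx_   read y → write x, move right, go to A
A | yyx[z]xx_   read z → write z, move left, go to D
D | yy[x]zxx_   read x → write z, move stay, go to C
C | yy[z]zxx_   read z → write y, move right, go to C
C | yyy[z]xx_   read z → write y, move right, go to C
C | yyyy[x]x_   read x → write _, move stay, go to B
B | yyyy[_]x_   read _ → write z, move stay, go to C
C | yyyy[z]x_   read z → write y, move right, go to C
C | yyyyy[x]_   read x → write _, move stay, go to B
B | yyyyy[_]_   read _ → write z, move stay, go to C
C | yyyyy[z]_   read z → write y, move right, go to C
C | yyyyyy[_]   read _ → write _, move stay, go to E
E | yyyyyy[_]   read _ → write y, move stay, go to A
A | yyyyyy[y]   read y → write z, move left, go to C
C | yyyyy[y]z
After 33 steps: state C, head at 5, tape yyyyyyz.

state C, head at 5, tape yyyyyyz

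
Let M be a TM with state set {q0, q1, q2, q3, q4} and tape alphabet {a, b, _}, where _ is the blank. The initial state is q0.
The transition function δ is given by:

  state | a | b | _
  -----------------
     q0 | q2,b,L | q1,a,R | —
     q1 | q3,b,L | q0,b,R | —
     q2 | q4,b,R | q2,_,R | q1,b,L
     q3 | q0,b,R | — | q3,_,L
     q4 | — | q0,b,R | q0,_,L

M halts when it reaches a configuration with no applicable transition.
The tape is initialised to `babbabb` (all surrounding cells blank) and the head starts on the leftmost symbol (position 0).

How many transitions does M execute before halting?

11

state=q0 head=0 tape=[b]abbabb_   (q0,b)→(q1,a,R)
state=q1 head=1 tape=a[a]bbabb_   (q1,a)→(q3,b,L)
state=q3 head=0 tape=[a]bbbabb_   (q3,a)→(q0,b,R)
state=q0 head=1 tape=b[b]bbabb_   (q0,b)→(q1,a,R)
state=q1 head=2 tape=ba[b]babb_   (q1,b)→(q0,b,R)
state=q0 head=3 tape=bab[b]abb_   (q0,b)→(q1,a,R)
state=q1 head=4 tape=baba[a]bb_   (q1,a)→(q3,b,L)
state=q3 head=3 tape=bab[a]bbb_   (q3,a)→(q0,b,R)
state=q0 head=4 tape=babb[b]bb_   (q0,b)→(q1,a,R)
state=q1 head=5 tape=babba[b]b_   (q1,b)→(q0,b,R)
state=q0 head=6 tape=babbab[b]_   (q0,b)→(q1,a,R)
state=q1 head=7 tape=babbaba[_]
M halts after 11 transitions.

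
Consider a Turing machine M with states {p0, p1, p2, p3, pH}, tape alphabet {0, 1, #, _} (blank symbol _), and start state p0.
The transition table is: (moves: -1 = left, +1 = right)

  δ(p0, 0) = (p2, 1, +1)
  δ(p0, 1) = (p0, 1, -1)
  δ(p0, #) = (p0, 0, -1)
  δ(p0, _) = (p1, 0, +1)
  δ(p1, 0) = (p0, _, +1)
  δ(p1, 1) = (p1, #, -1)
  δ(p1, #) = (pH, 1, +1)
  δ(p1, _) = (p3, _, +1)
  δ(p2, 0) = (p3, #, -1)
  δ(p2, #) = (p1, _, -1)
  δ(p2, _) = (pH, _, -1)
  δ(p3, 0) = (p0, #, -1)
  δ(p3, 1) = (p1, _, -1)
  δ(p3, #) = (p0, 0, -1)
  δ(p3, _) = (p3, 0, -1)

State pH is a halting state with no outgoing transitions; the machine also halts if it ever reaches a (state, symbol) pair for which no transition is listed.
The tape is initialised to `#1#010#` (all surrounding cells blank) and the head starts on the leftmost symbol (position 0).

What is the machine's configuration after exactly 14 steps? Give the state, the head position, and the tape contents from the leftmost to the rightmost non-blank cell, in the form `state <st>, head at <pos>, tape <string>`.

state p2, head at 4, tape 000_110#

state=p0 head=0 tape=_[#]1#010#   (p0,#)→(p0,0,-1)
state=p0 head=-1 tape=[_]01#010#   (p0,_)→(p1,0,+1)
state=p1 head=0 tape=0[0]1#010#   (p1,0)→(p0,_,+1)
state=p0 head=1 tape=0_[1]#010#   (p0,1)→(p0,1,-1)
state=p0 head=0 tape=0[_]1#010#   (p0,_)→(p1,0,+1)
state=p1 head=1 tape=00[1]#010#   (p1,1)→(p1,#,-1)
state=p1 head=0 tape=0[0]##010#   (p1,0)→(p0,_,+1)
state=p0 head=1 tape=0_[#]#010#   (p0,#)→(p0,0,-1)
state=p0 head=0 tape=0[_]0#010#   (p0,_)→(p1,0,+1)
state=p1 head=1 tape=00[0]#010#   (p1,0)→(p0,_,+1)
state=p0 head=2 tape=00_[#]010#   (p0,#)→(p0,0,-1)
state=p0 head=1 tape=00[_]0010#   (p0,_)→(p1,0,+1)
state=p1 head=2 tape=000[0]010#   (p1,0)→(p0,_,+1)
state=p0 head=3 tape=000_[0]10#   (p0,0)→(p2,1,+1)
state=p2 head=4 tape=000_1[1]0#
After 14 steps: state p2, head at 4, tape 000_110#.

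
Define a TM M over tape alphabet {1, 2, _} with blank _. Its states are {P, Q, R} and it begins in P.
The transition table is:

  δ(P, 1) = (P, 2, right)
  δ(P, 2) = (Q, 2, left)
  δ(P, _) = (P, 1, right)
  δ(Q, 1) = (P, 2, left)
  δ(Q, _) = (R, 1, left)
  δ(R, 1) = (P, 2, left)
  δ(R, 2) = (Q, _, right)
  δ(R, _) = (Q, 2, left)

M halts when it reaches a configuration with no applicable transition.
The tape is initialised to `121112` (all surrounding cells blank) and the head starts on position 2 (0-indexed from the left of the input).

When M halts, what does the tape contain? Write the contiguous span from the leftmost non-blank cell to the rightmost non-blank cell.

P | 12[1]112   read 1 → write 2, move right, go to P
P | 122[1]12   read 1 → write 2, move right, go to P
P | 1222[1]2   read 1 → write 2, move right, go to P
P | 12222[2]   read 2 → write 2, move left, go to Q
Q | 1222[2]2
The non-blank tape span at halt is 122222.

122222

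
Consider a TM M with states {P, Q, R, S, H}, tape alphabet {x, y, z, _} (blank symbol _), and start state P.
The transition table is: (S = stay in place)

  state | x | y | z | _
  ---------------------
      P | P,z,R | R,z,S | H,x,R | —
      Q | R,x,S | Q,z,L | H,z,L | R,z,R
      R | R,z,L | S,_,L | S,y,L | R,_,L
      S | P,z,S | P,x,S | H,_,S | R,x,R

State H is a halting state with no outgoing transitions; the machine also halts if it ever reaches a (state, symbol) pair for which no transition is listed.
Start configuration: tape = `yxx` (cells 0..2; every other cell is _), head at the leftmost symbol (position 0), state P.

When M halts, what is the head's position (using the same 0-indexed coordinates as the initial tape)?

0

state=P head=0 tape=_[y]xx   (P,y)→(R,z,S)
state=R head=0 tape=_[z]xx   (R,z)→(S,y,L)
state=S head=-1 tape=[_]yxx   (S,_)→(R,x,R)
state=R head=0 tape=x[y]xx   (R,y)→(S,_,L)
state=S head=-1 tape=[x]_xx   (S,x)→(P,z,S)
state=P head=-1 tape=[z]_xx   (P,z)→(H,x,R)
state=H head=0 tape=x[_]xx
At halt the head is at cell 0.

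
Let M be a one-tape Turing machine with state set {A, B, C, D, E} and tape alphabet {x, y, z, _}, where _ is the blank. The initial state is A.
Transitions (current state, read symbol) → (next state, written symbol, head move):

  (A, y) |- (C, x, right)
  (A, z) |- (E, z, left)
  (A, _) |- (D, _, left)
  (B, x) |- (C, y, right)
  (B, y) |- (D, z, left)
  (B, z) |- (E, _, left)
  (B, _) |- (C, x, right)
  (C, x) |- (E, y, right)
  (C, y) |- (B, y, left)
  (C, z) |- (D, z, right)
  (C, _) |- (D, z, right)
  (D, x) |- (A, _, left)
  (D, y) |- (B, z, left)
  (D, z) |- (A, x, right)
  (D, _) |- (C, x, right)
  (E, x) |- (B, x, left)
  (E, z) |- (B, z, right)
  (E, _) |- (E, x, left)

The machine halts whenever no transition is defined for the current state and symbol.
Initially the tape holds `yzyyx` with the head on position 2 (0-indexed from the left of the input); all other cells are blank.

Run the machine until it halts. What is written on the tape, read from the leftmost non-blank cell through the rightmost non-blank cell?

state=A head=2 tape=__yz[y]yx   (A,y)→(C,x,right)
state=C head=3 tape=__yzx[y]x   (C,y)→(B,y,left)
state=B head=2 tape=__yz[x]yx   (B,x)→(C,y,right)
state=C head=3 tape=__yzy[y]x   (C,y)→(B,y,left)
state=B head=2 tape=__yz[y]yx   (B,y)→(D,z,left)
state=D head=1 tape=__y[z]zyx   (D,z)→(A,x,right)
state=A head=2 tape=__yx[z]yx   (A,z)→(E,z,left)
state=E head=1 tape=__y[x]zyx   (E,x)→(B,x,left)
state=B head=0 tape=__[y]xzyx   (B,y)→(D,z,left)
state=D head=-1 tape=_[_]zxzyx   (D,_)→(C,x,right)
state=C head=0 tape=_x[z]xzyx   (C,z)→(D,z,right)
state=D head=1 tape=_xz[x]zyx   (D,x)→(A,_,left)
state=A head=0 tape=_x[z]_zyx   (A,z)→(E,z,left)
state=E head=-1 tape=_[x]z_zyx   (E,x)→(B,x,left)
state=B head=-2 tape=[_]xz_zyx   (B,_)→(C,x,right)
state=C head=-1 tape=x[x]z_zyx   (C,x)→(E,y,right)
state=E head=0 tape=xy[z]_zyx   (E,z)→(B,z,right)
state=B head=1 tape=xyz[_]zyx   (B,_)→(C,x,right)
state=C head=2 tape=xyzx[z]yx   (C,z)→(D,z,right)
state=D head=3 tape=xyzxz[y]x   (D,y)→(B,z,left)
state=B head=2 tape=xyzx[z]zx   (B,z)→(E,_,left)
state=E head=1 tape=xyz[x]_zx   (E,x)→(B,x,left)
state=B head=0 tape=xy[z]x_zx   (B,z)→(E,_,left)
state=E head=-1 tape=x[y]_x_zx
The non-blank tape span at halt is xy_x_zx.

xy_x_zx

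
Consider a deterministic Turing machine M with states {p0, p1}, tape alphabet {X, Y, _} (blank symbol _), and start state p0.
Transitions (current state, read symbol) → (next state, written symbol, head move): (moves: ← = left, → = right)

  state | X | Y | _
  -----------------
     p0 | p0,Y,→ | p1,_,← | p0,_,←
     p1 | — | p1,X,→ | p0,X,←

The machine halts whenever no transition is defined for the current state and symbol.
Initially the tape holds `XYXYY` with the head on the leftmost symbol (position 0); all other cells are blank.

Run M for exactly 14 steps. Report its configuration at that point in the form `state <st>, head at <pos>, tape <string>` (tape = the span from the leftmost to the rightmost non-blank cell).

state=p0 head=0 tape=[X]YXYY   (p0,X)→(p0,Y,→)
state=p0 head=1 tape=Y[Y]XYY   (p0,Y)→(p1,_,←)
state=p1 head=0 tape=[Y]_XYY   (p1,Y)→(p1,X,→)
state=p1 head=1 tape=X[_]XYY   (p1,_)→(p0,X,←)
state=p0 head=0 tape=[X]XXYY   (p0,X)→(p0,Y,→)
state=p0 head=1 tape=Y[X]XYY   (p0,X)→(p0,Y,→)
state=p0 head=2 tape=YY[X]YY   (p0,X)→(p0,Y,→)
state=p0 head=3 tape=YYY[Y]Y   (p0,Y)→(p1,_,←)
state=p1 head=2 tape=YY[Y]_Y   (p1,Y)→(p1,X,→)
state=p1 head=3 tape=YYX[_]Y   (p1,_)→(p0,X,←)
state=p0 head=2 tape=YY[X]XY   (p0,X)→(p0,Y,→)
state=p0 head=3 tape=YYY[X]Y   (p0,X)→(p0,Y,→)
state=p0 head=4 tape=YYYY[Y]   (p0,Y)→(p1,_,←)
state=p1 head=3 tape=YYY[Y]_   (p1,Y)→(p1,X,→)
state=p1 head=4 tape=YYYX[_]
After 14 steps: state p1, head at 4, tape YYYX.

state p1, head at 4, tape YYYX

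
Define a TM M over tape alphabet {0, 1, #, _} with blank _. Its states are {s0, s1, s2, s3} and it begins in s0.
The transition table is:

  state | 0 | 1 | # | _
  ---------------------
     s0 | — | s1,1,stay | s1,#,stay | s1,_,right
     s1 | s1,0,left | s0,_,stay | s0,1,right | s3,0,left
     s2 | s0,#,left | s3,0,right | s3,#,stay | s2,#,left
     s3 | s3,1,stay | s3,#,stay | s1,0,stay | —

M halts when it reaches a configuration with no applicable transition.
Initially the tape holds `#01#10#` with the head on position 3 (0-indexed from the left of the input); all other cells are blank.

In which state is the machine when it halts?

state=s0 head=3 tape=#01[#]10#   (s0,#)→(s1,#,stay)
state=s1 head=3 tape=#01[#]10#   (s1,#)→(s0,1,right)
state=s0 head=4 tape=#011[1]0#   (s0,1)→(s1,1,stay)
state=s1 head=4 tape=#011[1]0#   (s1,1)→(s0,_,stay)
state=s0 head=4 tape=#011[_]0#   (s0,_)→(s1,_,right)
state=s1 head=5 tape=#011_[0]#   (s1,0)→(s1,0,left)
state=s1 head=4 tape=#011[_]0#   (s1,_)→(s3,0,left)
state=s3 head=3 tape=#01[1]00#   (s3,1)→(s3,#,stay)
state=s3 head=3 tape=#01[#]00#   (s3,#)→(s1,0,stay)
state=s1 head=3 tape=#01[0]00#   (s1,0)→(s1,0,left)
state=s1 head=2 tape=#0[1]000#   (s1,1)→(s0,_,stay)
state=s0 head=2 tape=#0[_]000#   (s0,_)→(s1,_,right)
state=s1 head=3 tape=#0_[0]00#   (s1,0)→(s1,0,left)
state=s1 head=2 tape=#0[_]000#   (s1,_)→(s3,0,left)
state=s3 head=1 tape=#[0]0000#   (s3,0)→(s3,1,stay)
state=s3 head=1 tape=#[1]0000#   (s3,1)→(s3,#,stay)
state=s3 head=1 tape=#[#]0000#   (s3,#)→(s1,0,stay)
state=s1 head=1 tape=#[0]0000#   (s1,0)→(s1,0,left)
state=s1 head=0 tape=[#]00000#   (s1,#)→(s0,1,right)
state=s0 head=1 tape=1[0]0000#
No transition is defined for (s0, 0); M halts in state s0.

s0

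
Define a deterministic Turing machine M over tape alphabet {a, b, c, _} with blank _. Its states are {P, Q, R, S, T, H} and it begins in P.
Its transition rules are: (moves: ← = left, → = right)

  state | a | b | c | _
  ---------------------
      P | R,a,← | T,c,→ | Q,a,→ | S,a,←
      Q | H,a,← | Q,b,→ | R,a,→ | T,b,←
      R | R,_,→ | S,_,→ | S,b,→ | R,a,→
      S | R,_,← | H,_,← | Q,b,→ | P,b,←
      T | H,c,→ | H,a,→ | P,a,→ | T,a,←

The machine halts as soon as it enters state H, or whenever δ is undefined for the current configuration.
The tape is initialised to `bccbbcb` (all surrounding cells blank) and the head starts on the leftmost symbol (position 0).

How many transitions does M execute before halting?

P | [b]ccbbcb_   read b → write c, move →, go to T
T | c[c]cbbcb_   read c → write a, move →, go to P
P | ca[c]bbcb_   read c → write a, move →, go to Q
Q | caa[b]bcb_   read b → write b, move →, go to Q
Q | caab[b]cb_   read b → write b, move →, go to Q
Q | caabb[c]b_   read c → write a, move →, go to R
R | caabba[b]_   read b → write _, move →, go to S
S | caabba_[_]   read _ → write b, move ←, go to P
P | caabba[_]b   read _ → write a, move ←, go to S
S | caabb[a]ab   read a → write _, move ←, go to R
R | caab[b]_ab   read b → write _, move →, go to S
S | caab_[_]ab   read _ → write b, move ←, go to P
P | caab[_]bab   read _ → write a, move ←, go to S
S | caa[b]abab   read b → write _, move ←, go to H
H | ca[a]_abab
M halts after 14 transitions.

14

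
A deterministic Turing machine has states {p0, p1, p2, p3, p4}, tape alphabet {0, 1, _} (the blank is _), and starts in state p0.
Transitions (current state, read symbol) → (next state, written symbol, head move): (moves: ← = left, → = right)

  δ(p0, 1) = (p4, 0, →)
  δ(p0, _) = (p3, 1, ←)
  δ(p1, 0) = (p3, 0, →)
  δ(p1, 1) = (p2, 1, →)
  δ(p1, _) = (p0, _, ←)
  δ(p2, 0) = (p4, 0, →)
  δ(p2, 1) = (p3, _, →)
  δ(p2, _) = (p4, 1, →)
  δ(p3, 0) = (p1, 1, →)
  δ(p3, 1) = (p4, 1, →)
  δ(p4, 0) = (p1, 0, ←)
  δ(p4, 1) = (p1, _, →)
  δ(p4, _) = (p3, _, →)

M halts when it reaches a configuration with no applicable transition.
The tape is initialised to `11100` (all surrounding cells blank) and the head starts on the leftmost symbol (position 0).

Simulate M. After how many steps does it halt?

10

state=p0 head=0 tape=[1]1100__   (p0,1)→(p4,0,→)
state=p4 head=1 tape=0[1]100__   (p4,1)→(p1,_,→)
state=p1 head=2 tape=0_[1]00__   (p1,1)→(p2,1,→)
state=p2 head=3 tape=0_1[0]0__   (p2,0)→(p4,0,→)
state=p4 head=4 tape=0_10[0]__   (p4,0)→(p1,0,←)
state=p1 head=3 tape=0_1[0]0__   (p1,0)→(p3,0,→)
state=p3 head=4 tape=0_10[0]__   (p3,0)→(p1,1,→)
state=p1 head=5 tape=0_101[_]_   (p1,_)→(p0,_,←)
state=p0 head=4 tape=0_10[1]__   (p0,1)→(p4,0,→)
state=p4 head=5 tape=0_100[_]_   (p4,_)→(p3,_,→)
state=p3 head=6 tape=0_100_[_]
M halts after 10 transitions.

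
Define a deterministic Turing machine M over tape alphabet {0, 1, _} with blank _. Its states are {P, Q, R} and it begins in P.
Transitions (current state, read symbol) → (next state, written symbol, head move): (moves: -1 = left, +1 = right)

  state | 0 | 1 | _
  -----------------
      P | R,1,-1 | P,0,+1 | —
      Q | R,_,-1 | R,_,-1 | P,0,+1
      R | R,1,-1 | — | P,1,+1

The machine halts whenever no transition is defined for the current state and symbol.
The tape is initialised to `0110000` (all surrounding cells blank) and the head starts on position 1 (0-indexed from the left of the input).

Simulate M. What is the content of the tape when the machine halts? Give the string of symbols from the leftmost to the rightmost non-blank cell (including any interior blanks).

P | _0[1]10000   read 1 → write 0, move +1, go to P
P | _00[1]0000   read 1 → write 0, move +1, go to P
P | _000[0]000   read 0 → write 1, move -1, go to R
R | _00[0]1000   read 0 → write 1, move -1, go to R
R | _0[0]11000   read 0 → write 1, move -1, go to R
R | _[0]111000   read 0 → write 1, move -1, go to R
R | [_]1111000   read _ → write 1, move +1, go to P
P | 1[1]111000   read 1 → write 0, move +1, go to P
P | 10[1]11000   read 1 → write 0, move +1, go to P
P | 100[1]1000   read 1 → write 0, move +1, go to P
P | 1000[1]000   read 1 → write 0, move +1, go to P
P | 10000[0]00   read 0 → write 1, move -1, go to R
R | 1000[0]100   read 0 → write 1, move -1, go to R
R | 100[0]1100   read 0 → write 1, move -1, go to R
R | 10[0]11100   read 0 → write 1, move -1, go to R
R | 1[0]111100   read 0 → write 1, move -1, go to R
R | [1]1111100
The non-blank tape span at halt is 11111100.

11111100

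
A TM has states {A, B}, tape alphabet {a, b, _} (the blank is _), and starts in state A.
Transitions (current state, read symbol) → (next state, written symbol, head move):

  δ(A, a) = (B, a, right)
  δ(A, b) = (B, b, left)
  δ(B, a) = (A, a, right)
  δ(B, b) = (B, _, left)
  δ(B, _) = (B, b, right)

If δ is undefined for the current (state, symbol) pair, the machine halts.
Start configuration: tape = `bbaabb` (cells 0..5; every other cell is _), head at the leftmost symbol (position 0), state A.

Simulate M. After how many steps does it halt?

20

state=A head=0 tape=___[b]baabb   (A,b)→(B,b,left)
state=B head=-1 tape=__[_]bbaabb   (B,_)→(B,b,right)
state=B head=0 tape=__b[b]baabb   (B,b)→(B,_,left)
state=B head=-1 tape=__[b]_baabb   (B,b)→(B,_,left)
state=B head=-2 tape=_[_]__baabb   (B,_)→(B,b,right)
state=B head=-1 tape=_b[_]_baabb   (B,_)→(B,b,right)
state=B head=0 tape=_bb[_]baabb   (B,_)→(B,b,right)
state=B head=1 tape=_bbb[b]aabb   (B,b)→(B,_,left)
state=B head=0 tape=_bb[b]_aabb   (B,b)→(B,_,left)
state=B head=-1 tape=_b[b]__aabb   (B,b)→(B,_,left)
state=B head=-2 tape=_[b]___aabb   (B,b)→(B,_,left)
state=B head=-3 tape=[_]____aabb   (B,_)→(B,b,right)
state=B head=-2 tape=b[_]___aabb   (B,_)→(B,b,right)
state=B head=-1 tape=bb[_]__aabb   (B,_)→(B,b,right)
state=B head=0 tape=bbb[_]_aabb   (B,_)→(B,b,right)
state=B head=1 tape=bbbb[_]aabb   (B,_)→(B,b,right)
state=B head=2 tape=bbbbb[a]abb   (B,a)→(A,a,right)
state=A head=3 tape=bbbbba[a]bb   (A,a)→(B,a,right)
state=B head=4 tape=bbbbbaa[b]b   (B,b)→(B,_,left)
state=B head=3 tape=bbbbba[a]_b   (B,a)→(A,a,right)
state=A head=4 tape=bbbbbaa[_]b
M halts after 20 transitions.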